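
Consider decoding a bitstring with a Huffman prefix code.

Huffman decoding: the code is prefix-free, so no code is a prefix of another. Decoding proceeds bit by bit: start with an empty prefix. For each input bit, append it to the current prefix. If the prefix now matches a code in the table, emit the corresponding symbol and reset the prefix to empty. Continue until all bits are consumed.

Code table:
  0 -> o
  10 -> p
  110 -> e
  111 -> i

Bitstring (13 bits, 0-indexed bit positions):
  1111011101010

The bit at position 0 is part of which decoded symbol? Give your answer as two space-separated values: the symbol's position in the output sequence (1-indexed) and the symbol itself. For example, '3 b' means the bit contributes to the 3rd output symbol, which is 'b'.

Answer: 1 i

Derivation:
Bit 0: prefix='1' (no match yet)
Bit 1: prefix='11' (no match yet)
Bit 2: prefix='111' -> emit 'i', reset
Bit 3: prefix='1' (no match yet)
Bit 4: prefix='10' -> emit 'p', reset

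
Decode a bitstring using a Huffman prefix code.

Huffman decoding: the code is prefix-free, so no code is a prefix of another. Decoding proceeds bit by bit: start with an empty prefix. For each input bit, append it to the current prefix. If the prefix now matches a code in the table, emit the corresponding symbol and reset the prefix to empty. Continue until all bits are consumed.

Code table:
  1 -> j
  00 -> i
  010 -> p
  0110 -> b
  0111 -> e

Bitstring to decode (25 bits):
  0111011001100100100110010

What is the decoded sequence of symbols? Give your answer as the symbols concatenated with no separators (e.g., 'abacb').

Bit 0: prefix='0' (no match yet)
Bit 1: prefix='01' (no match yet)
Bit 2: prefix='011' (no match yet)
Bit 3: prefix='0111' -> emit 'e', reset
Bit 4: prefix='0' (no match yet)
Bit 5: prefix='01' (no match yet)
Bit 6: prefix='011' (no match yet)
Bit 7: prefix='0110' -> emit 'b', reset
Bit 8: prefix='0' (no match yet)
Bit 9: prefix='01' (no match yet)
Bit 10: prefix='011' (no match yet)
Bit 11: prefix='0110' -> emit 'b', reset
Bit 12: prefix='0' (no match yet)
Bit 13: prefix='01' (no match yet)
Bit 14: prefix='010' -> emit 'p', reset
Bit 15: prefix='0' (no match yet)
Bit 16: prefix='01' (no match yet)
Bit 17: prefix='010' -> emit 'p', reset
Bit 18: prefix='0' (no match yet)
Bit 19: prefix='01' (no match yet)
Bit 20: prefix='011' (no match yet)
Bit 21: prefix='0110' -> emit 'b', reset
Bit 22: prefix='0' (no match yet)
Bit 23: prefix='01' (no match yet)
Bit 24: prefix='010' -> emit 'p', reset

Answer: ebbppbp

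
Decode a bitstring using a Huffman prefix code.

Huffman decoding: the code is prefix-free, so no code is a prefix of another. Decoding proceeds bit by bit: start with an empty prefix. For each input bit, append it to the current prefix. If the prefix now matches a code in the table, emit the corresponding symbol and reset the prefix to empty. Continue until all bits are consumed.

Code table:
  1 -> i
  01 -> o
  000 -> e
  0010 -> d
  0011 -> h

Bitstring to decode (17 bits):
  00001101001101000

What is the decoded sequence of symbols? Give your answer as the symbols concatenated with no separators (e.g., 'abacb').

Bit 0: prefix='0' (no match yet)
Bit 1: prefix='00' (no match yet)
Bit 2: prefix='000' -> emit 'e', reset
Bit 3: prefix='0' (no match yet)
Bit 4: prefix='01' -> emit 'o', reset
Bit 5: prefix='1' -> emit 'i', reset
Bit 6: prefix='0' (no match yet)
Bit 7: prefix='01' -> emit 'o', reset
Bit 8: prefix='0' (no match yet)
Bit 9: prefix='00' (no match yet)
Bit 10: prefix='001' (no match yet)
Bit 11: prefix='0011' -> emit 'h', reset
Bit 12: prefix='0' (no match yet)
Bit 13: prefix='01' -> emit 'o', reset
Bit 14: prefix='0' (no match yet)
Bit 15: prefix='00' (no match yet)
Bit 16: prefix='000' -> emit 'e', reset

Answer: eoiohoe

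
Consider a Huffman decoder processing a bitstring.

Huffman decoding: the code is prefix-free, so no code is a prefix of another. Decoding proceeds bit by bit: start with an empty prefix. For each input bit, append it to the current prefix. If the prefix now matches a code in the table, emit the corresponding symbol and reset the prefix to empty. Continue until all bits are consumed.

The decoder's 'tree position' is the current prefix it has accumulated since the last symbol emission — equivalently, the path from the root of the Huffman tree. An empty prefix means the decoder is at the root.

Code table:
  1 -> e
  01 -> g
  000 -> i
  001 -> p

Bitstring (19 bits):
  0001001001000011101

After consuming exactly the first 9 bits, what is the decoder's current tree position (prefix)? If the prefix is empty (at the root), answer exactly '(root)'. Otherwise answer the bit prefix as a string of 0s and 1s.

Answer: 00

Derivation:
Bit 0: prefix='0' (no match yet)
Bit 1: prefix='00' (no match yet)
Bit 2: prefix='000' -> emit 'i', reset
Bit 3: prefix='1' -> emit 'e', reset
Bit 4: prefix='0' (no match yet)
Bit 5: prefix='00' (no match yet)
Bit 6: prefix='001' -> emit 'p', reset
Bit 7: prefix='0' (no match yet)
Bit 8: prefix='00' (no match yet)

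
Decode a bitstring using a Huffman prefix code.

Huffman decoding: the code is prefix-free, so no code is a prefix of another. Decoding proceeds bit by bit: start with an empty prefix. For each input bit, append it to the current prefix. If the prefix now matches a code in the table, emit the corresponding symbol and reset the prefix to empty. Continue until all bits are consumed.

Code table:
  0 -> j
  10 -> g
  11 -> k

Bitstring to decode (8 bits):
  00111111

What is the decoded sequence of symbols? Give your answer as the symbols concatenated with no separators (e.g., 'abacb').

Answer: jjkkk

Derivation:
Bit 0: prefix='0' -> emit 'j', reset
Bit 1: prefix='0' -> emit 'j', reset
Bit 2: prefix='1' (no match yet)
Bit 3: prefix='11' -> emit 'k', reset
Bit 4: prefix='1' (no match yet)
Bit 5: prefix='11' -> emit 'k', reset
Bit 6: prefix='1' (no match yet)
Bit 7: prefix='11' -> emit 'k', reset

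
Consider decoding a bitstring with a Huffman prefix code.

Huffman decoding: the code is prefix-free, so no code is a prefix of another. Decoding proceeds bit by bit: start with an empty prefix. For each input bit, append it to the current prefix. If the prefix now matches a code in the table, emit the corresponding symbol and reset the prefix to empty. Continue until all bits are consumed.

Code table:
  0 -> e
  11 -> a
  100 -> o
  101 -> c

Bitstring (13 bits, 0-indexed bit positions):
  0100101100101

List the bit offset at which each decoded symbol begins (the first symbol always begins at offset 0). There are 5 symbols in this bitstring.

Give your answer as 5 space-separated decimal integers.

Answer: 0 1 4 7 10

Derivation:
Bit 0: prefix='0' -> emit 'e', reset
Bit 1: prefix='1' (no match yet)
Bit 2: prefix='10' (no match yet)
Bit 3: prefix='100' -> emit 'o', reset
Bit 4: prefix='1' (no match yet)
Bit 5: prefix='10' (no match yet)
Bit 6: prefix='101' -> emit 'c', reset
Bit 7: prefix='1' (no match yet)
Bit 8: prefix='10' (no match yet)
Bit 9: prefix='100' -> emit 'o', reset
Bit 10: prefix='1' (no match yet)
Bit 11: prefix='10' (no match yet)
Bit 12: prefix='101' -> emit 'c', reset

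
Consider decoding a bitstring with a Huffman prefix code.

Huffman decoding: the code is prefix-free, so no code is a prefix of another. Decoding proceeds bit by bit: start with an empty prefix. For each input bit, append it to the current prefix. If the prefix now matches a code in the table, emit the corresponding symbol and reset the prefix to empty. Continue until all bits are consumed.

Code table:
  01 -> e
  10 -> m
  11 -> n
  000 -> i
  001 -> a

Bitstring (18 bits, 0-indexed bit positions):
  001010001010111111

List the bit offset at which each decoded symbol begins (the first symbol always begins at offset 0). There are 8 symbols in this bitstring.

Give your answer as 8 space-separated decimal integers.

Bit 0: prefix='0' (no match yet)
Bit 1: prefix='00' (no match yet)
Bit 2: prefix='001' -> emit 'a', reset
Bit 3: prefix='0' (no match yet)
Bit 4: prefix='01' -> emit 'e', reset
Bit 5: prefix='0' (no match yet)
Bit 6: prefix='00' (no match yet)
Bit 7: prefix='000' -> emit 'i', reset
Bit 8: prefix='1' (no match yet)
Bit 9: prefix='10' -> emit 'm', reset
Bit 10: prefix='1' (no match yet)
Bit 11: prefix='10' -> emit 'm', reset
Bit 12: prefix='1' (no match yet)
Bit 13: prefix='11' -> emit 'n', reset
Bit 14: prefix='1' (no match yet)
Bit 15: prefix='11' -> emit 'n', reset
Bit 16: prefix='1' (no match yet)
Bit 17: prefix='11' -> emit 'n', reset

Answer: 0 3 5 8 10 12 14 16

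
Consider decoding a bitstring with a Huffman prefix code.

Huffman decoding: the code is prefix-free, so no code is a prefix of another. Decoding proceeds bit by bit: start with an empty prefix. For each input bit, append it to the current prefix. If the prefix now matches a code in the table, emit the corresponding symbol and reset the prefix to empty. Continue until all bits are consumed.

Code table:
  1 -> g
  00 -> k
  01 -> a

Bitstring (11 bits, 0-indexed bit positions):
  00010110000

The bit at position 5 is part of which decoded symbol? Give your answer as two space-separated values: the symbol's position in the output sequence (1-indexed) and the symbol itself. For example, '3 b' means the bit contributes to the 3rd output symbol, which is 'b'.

Bit 0: prefix='0' (no match yet)
Bit 1: prefix='00' -> emit 'k', reset
Bit 2: prefix='0' (no match yet)
Bit 3: prefix='01' -> emit 'a', reset
Bit 4: prefix='0' (no match yet)
Bit 5: prefix='01' -> emit 'a', reset
Bit 6: prefix='1' -> emit 'g', reset
Bit 7: prefix='0' (no match yet)
Bit 8: prefix='00' -> emit 'k', reset
Bit 9: prefix='0' (no match yet)

Answer: 3 a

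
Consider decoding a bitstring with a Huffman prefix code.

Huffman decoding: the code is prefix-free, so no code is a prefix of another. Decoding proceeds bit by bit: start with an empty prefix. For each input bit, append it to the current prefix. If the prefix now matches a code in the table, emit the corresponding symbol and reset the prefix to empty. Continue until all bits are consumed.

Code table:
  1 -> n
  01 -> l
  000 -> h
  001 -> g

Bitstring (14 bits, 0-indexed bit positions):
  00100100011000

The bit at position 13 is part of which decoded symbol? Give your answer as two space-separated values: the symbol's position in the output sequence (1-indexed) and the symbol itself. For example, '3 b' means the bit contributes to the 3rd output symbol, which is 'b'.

Answer: 6 h

Derivation:
Bit 0: prefix='0' (no match yet)
Bit 1: prefix='00' (no match yet)
Bit 2: prefix='001' -> emit 'g', reset
Bit 3: prefix='0' (no match yet)
Bit 4: prefix='00' (no match yet)
Bit 5: prefix='001' -> emit 'g', reset
Bit 6: prefix='0' (no match yet)
Bit 7: prefix='00' (no match yet)
Bit 8: prefix='000' -> emit 'h', reset
Bit 9: prefix='1' -> emit 'n', reset
Bit 10: prefix='1' -> emit 'n', reset
Bit 11: prefix='0' (no match yet)
Bit 12: prefix='00' (no match yet)
Bit 13: prefix='000' -> emit 'h', reset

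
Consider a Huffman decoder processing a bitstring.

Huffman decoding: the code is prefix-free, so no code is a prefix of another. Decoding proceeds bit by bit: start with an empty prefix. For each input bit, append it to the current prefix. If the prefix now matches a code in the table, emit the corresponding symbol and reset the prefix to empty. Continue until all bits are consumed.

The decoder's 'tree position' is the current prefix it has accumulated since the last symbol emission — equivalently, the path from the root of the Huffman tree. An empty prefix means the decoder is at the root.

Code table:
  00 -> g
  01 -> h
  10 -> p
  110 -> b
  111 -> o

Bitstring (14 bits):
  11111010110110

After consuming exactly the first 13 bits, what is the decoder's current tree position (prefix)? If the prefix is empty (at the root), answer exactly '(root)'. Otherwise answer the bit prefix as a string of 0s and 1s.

Bit 0: prefix='1' (no match yet)
Bit 1: prefix='11' (no match yet)
Bit 2: prefix='111' -> emit 'o', reset
Bit 3: prefix='1' (no match yet)
Bit 4: prefix='11' (no match yet)
Bit 5: prefix='110' -> emit 'b', reset
Bit 6: prefix='1' (no match yet)
Bit 7: prefix='10' -> emit 'p', reset
Bit 8: prefix='1' (no match yet)
Bit 9: prefix='11' (no match yet)
Bit 10: prefix='110' -> emit 'b', reset
Bit 11: prefix='1' (no match yet)
Bit 12: prefix='11' (no match yet)

Answer: 11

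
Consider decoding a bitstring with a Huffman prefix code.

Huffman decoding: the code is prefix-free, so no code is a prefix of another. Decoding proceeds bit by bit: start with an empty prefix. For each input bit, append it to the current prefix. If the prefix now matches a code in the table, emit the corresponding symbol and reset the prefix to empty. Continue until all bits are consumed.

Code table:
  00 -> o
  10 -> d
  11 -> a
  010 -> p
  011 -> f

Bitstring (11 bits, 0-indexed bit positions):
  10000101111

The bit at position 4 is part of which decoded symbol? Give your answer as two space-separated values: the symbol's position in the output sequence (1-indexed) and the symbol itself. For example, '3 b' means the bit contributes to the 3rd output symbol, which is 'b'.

Answer: 3 p

Derivation:
Bit 0: prefix='1' (no match yet)
Bit 1: prefix='10' -> emit 'd', reset
Bit 2: prefix='0' (no match yet)
Bit 3: prefix='00' -> emit 'o', reset
Bit 4: prefix='0' (no match yet)
Bit 5: prefix='01' (no match yet)
Bit 6: prefix='010' -> emit 'p', reset
Bit 7: prefix='1' (no match yet)
Bit 8: prefix='11' -> emit 'a', reset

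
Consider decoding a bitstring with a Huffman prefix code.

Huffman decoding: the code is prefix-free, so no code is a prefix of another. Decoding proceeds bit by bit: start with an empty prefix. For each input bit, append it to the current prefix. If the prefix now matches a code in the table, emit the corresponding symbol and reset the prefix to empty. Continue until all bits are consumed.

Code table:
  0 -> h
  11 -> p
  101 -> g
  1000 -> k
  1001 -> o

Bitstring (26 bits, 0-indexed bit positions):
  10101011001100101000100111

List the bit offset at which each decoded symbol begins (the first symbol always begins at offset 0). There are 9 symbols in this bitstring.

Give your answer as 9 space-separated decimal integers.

Answer: 0 3 4 7 11 15 16 20 24

Derivation:
Bit 0: prefix='1' (no match yet)
Bit 1: prefix='10' (no match yet)
Bit 2: prefix='101' -> emit 'g', reset
Bit 3: prefix='0' -> emit 'h', reset
Bit 4: prefix='1' (no match yet)
Bit 5: prefix='10' (no match yet)
Bit 6: prefix='101' -> emit 'g', reset
Bit 7: prefix='1' (no match yet)
Bit 8: prefix='10' (no match yet)
Bit 9: prefix='100' (no match yet)
Bit 10: prefix='1001' -> emit 'o', reset
Bit 11: prefix='1' (no match yet)
Bit 12: prefix='10' (no match yet)
Bit 13: prefix='100' (no match yet)
Bit 14: prefix='1001' -> emit 'o', reset
Bit 15: prefix='0' -> emit 'h', reset
Bit 16: prefix='1' (no match yet)
Bit 17: prefix='10' (no match yet)
Bit 18: prefix='100' (no match yet)
Bit 19: prefix='1000' -> emit 'k', reset
Bit 20: prefix='1' (no match yet)
Bit 21: prefix='10' (no match yet)
Bit 22: prefix='100' (no match yet)
Bit 23: prefix='1001' -> emit 'o', reset
Bit 24: prefix='1' (no match yet)
Bit 25: prefix='11' -> emit 'p', reset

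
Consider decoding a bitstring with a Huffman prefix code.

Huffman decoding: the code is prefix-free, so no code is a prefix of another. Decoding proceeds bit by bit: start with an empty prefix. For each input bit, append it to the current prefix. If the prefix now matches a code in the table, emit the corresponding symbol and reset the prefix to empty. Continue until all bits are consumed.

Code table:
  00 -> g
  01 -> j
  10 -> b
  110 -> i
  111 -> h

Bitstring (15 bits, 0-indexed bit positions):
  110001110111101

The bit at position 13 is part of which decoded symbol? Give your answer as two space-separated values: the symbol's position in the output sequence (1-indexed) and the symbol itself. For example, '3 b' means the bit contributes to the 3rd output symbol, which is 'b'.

Bit 0: prefix='1' (no match yet)
Bit 1: prefix='11' (no match yet)
Bit 2: prefix='110' -> emit 'i', reset
Bit 3: prefix='0' (no match yet)
Bit 4: prefix='00' -> emit 'g', reset
Bit 5: prefix='1' (no match yet)
Bit 6: prefix='11' (no match yet)
Bit 7: prefix='111' -> emit 'h', reset
Bit 8: prefix='0' (no match yet)
Bit 9: prefix='01' -> emit 'j', reset
Bit 10: prefix='1' (no match yet)
Bit 11: prefix='11' (no match yet)
Bit 12: prefix='111' -> emit 'h', reset
Bit 13: prefix='0' (no match yet)
Bit 14: prefix='01' -> emit 'j', reset

Answer: 6 j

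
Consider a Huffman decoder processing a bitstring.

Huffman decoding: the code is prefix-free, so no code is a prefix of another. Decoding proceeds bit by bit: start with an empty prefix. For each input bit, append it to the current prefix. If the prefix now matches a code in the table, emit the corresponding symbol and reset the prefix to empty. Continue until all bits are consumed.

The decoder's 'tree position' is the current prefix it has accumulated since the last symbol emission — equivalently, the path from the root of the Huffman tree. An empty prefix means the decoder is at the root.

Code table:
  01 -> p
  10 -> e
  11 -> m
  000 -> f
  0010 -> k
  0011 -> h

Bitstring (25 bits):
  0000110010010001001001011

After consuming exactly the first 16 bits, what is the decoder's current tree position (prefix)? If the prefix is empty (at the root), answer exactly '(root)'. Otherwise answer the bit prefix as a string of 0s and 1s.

Bit 0: prefix='0' (no match yet)
Bit 1: prefix='00' (no match yet)
Bit 2: prefix='000' -> emit 'f', reset
Bit 3: prefix='0' (no match yet)
Bit 4: prefix='01' -> emit 'p', reset
Bit 5: prefix='1' (no match yet)
Bit 6: prefix='10' -> emit 'e', reset
Bit 7: prefix='0' (no match yet)
Bit 8: prefix='01' -> emit 'p', reset
Bit 9: prefix='0' (no match yet)
Bit 10: prefix='00' (no match yet)
Bit 11: prefix='001' (no match yet)
Bit 12: prefix='0010' -> emit 'k', reset
Bit 13: prefix='0' (no match yet)
Bit 14: prefix='00' (no match yet)
Bit 15: prefix='001' (no match yet)

Answer: 001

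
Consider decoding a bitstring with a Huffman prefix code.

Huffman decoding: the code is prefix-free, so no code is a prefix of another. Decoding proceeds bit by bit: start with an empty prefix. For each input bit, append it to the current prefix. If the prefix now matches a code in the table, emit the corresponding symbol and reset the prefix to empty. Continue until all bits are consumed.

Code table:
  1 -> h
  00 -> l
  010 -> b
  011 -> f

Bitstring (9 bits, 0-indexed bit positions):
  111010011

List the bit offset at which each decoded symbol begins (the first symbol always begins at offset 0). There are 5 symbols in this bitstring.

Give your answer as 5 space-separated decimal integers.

Answer: 0 1 2 3 6

Derivation:
Bit 0: prefix='1' -> emit 'h', reset
Bit 1: prefix='1' -> emit 'h', reset
Bit 2: prefix='1' -> emit 'h', reset
Bit 3: prefix='0' (no match yet)
Bit 4: prefix='01' (no match yet)
Bit 5: prefix='010' -> emit 'b', reset
Bit 6: prefix='0' (no match yet)
Bit 7: prefix='01' (no match yet)
Bit 8: prefix='011' -> emit 'f', reset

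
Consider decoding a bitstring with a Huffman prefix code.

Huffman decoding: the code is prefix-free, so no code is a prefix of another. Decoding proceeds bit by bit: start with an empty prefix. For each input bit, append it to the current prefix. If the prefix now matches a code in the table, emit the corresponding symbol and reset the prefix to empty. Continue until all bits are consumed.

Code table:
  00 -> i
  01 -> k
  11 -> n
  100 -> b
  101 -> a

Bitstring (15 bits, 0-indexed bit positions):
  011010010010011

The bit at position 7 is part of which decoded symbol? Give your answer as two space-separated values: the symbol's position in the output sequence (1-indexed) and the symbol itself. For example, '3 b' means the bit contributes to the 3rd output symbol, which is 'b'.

Answer: 4 b

Derivation:
Bit 0: prefix='0' (no match yet)
Bit 1: prefix='01' -> emit 'k', reset
Bit 2: prefix='1' (no match yet)
Bit 3: prefix='10' (no match yet)
Bit 4: prefix='101' -> emit 'a', reset
Bit 5: prefix='0' (no match yet)
Bit 6: prefix='00' -> emit 'i', reset
Bit 7: prefix='1' (no match yet)
Bit 8: prefix='10' (no match yet)
Bit 9: prefix='100' -> emit 'b', reset
Bit 10: prefix='1' (no match yet)
Bit 11: prefix='10' (no match yet)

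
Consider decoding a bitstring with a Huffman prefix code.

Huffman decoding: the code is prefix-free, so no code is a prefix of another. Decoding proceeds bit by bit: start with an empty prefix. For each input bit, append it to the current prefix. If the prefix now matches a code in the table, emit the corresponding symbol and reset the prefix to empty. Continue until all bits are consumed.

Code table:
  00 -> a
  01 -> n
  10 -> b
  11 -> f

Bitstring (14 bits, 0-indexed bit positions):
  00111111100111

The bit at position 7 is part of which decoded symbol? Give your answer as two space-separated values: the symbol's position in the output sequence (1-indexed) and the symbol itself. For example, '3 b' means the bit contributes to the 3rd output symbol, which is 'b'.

Bit 0: prefix='0' (no match yet)
Bit 1: prefix='00' -> emit 'a', reset
Bit 2: prefix='1' (no match yet)
Bit 3: prefix='11' -> emit 'f', reset
Bit 4: prefix='1' (no match yet)
Bit 5: prefix='11' -> emit 'f', reset
Bit 6: prefix='1' (no match yet)
Bit 7: prefix='11' -> emit 'f', reset
Bit 8: prefix='1' (no match yet)
Bit 9: prefix='10' -> emit 'b', reset
Bit 10: prefix='0' (no match yet)
Bit 11: prefix='01' -> emit 'n', reset

Answer: 4 f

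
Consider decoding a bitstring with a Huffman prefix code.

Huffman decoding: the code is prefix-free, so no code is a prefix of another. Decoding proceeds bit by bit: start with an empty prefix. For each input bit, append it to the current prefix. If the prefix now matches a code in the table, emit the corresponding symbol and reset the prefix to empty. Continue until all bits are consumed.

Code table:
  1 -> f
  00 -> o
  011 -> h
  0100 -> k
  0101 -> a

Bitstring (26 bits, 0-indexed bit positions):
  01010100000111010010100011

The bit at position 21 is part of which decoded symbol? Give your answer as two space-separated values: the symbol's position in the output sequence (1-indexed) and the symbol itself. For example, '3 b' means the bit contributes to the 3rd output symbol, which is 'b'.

Bit 0: prefix='0' (no match yet)
Bit 1: prefix='01' (no match yet)
Bit 2: prefix='010' (no match yet)
Bit 3: prefix='0101' -> emit 'a', reset
Bit 4: prefix='0' (no match yet)
Bit 5: prefix='01' (no match yet)
Bit 6: prefix='010' (no match yet)
Bit 7: prefix='0100' -> emit 'k', reset
Bit 8: prefix='0' (no match yet)
Bit 9: prefix='00' -> emit 'o', reset
Bit 10: prefix='0' (no match yet)
Bit 11: prefix='01' (no match yet)
Bit 12: prefix='011' -> emit 'h', reset
Bit 13: prefix='1' -> emit 'f', reset
Bit 14: prefix='0' (no match yet)
Bit 15: prefix='01' (no match yet)
Bit 16: prefix='010' (no match yet)
Bit 17: prefix='0100' -> emit 'k', reset
Bit 18: prefix='1' -> emit 'f', reset
Bit 19: prefix='0' (no match yet)
Bit 20: prefix='01' (no match yet)
Bit 21: prefix='010' (no match yet)
Bit 22: prefix='0100' -> emit 'k', reset
Bit 23: prefix='0' (no match yet)
Bit 24: prefix='01' (no match yet)
Bit 25: prefix='011' -> emit 'h', reset

Answer: 8 k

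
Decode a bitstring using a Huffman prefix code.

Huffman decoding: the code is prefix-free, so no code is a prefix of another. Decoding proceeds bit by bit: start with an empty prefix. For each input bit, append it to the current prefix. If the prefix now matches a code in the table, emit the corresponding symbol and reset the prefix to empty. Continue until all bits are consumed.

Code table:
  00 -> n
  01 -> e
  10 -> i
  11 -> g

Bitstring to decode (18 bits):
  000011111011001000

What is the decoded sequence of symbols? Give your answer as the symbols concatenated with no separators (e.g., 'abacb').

Bit 0: prefix='0' (no match yet)
Bit 1: prefix='00' -> emit 'n', reset
Bit 2: prefix='0' (no match yet)
Bit 3: prefix='00' -> emit 'n', reset
Bit 4: prefix='1' (no match yet)
Bit 5: prefix='11' -> emit 'g', reset
Bit 6: prefix='1' (no match yet)
Bit 7: prefix='11' -> emit 'g', reset
Bit 8: prefix='1' (no match yet)
Bit 9: prefix='10' -> emit 'i', reset
Bit 10: prefix='1' (no match yet)
Bit 11: prefix='11' -> emit 'g', reset
Bit 12: prefix='0' (no match yet)
Bit 13: prefix='00' -> emit 'n', reset
Bit 14: prefix='1' (no match yet)
Bit 15: prefix='10' -> emit 'i', reset
Bit 16: prefix='0' (no match yet)
Bit 17: prefix='00' -> emit 'n', reset

Answer: nnggignin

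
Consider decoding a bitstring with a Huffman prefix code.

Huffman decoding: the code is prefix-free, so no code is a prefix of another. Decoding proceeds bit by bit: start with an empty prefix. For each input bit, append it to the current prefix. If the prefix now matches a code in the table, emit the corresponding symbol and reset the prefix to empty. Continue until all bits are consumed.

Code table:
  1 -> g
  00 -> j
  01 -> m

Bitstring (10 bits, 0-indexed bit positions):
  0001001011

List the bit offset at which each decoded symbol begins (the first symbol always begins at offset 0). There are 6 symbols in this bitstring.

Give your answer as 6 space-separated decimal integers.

Answer: 0 2 4 6 7 9

Derivation:
Bit 0: prefix='0' (no match yet)
Bit 1: prefix='00' -> emit 'j', reset
Bit 2: prefix='0' (no match yet)
Bit 3: prefix='01' -> emit 'm', reset
Bit 4: prefix='0' (no match yet)
Bit 5: prefix='00' -> emit 'j', reset
Bit 6: prefix='1' -> emit 'g', reset
Bit 7: prefix='0' (no match yet)
Bit 8: prefix='01' -> emit 'm', reset
Bit 9: prefix='1' -> emit 'g', reset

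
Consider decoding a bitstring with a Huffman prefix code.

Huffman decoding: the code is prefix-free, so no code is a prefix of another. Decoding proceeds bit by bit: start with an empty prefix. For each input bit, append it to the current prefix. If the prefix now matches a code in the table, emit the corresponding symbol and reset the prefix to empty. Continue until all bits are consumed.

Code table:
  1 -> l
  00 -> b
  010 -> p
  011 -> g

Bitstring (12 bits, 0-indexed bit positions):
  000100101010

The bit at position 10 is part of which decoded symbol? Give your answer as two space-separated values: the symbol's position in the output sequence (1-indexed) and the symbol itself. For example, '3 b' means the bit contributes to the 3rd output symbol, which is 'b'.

Answer: 5 p

Derivation:
Bit 0: prefix='0' (no match yet)
Bit 1: prefix='00' -> emit 'b', reset
Bit 2: prefix='0' (no match yet)
Bit 3: prefix='01' (no match yet)
Bit 4: prefix='010' -> emit 'p', reset
Bit 5: prefix='0' (no match yet)
Bit 6: prefix='01' (no match yet)
Bit 7: prefix='010' -> emit 'p', reset
Bit 8: prefix='1' -> emit 'l', reset
Bit 9: prefix='0' (no match yet)
Bit 10: prefix='01' (no match yet)
Bit 11: prefix='010' -> emit 'p', reset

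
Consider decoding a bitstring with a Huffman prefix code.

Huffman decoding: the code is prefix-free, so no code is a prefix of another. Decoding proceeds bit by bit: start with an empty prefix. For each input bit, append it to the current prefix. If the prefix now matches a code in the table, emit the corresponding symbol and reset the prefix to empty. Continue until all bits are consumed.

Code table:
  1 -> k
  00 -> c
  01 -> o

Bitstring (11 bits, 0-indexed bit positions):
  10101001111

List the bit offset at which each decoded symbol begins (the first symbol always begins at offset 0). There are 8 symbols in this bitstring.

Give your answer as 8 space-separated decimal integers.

Answer: 0 1 3 5 7 8 9 10

Derivation:
Bit 0: prefix='1' -> emit 'k', reset
Bit 1: prefix='0' (no match yet)
Bit 2: prefix='01' -> emit 'o', reset
Bit 3: prefix='0' (no match yet)
Bit 4: prefix='01' -> emit 'o', reset
Bit 5: prefix='0' (no match yet)
Bit 6: prefix='00' -> emit 'c', reset
Bit 7: prefix='1' -> emit 'k', reset
Bit 8: prefix='1' -> emit 'k', reset
Bit 9: prefix='1' -> emit 'k', reset
Bit 10: prefix='1' -> emit 'k', reset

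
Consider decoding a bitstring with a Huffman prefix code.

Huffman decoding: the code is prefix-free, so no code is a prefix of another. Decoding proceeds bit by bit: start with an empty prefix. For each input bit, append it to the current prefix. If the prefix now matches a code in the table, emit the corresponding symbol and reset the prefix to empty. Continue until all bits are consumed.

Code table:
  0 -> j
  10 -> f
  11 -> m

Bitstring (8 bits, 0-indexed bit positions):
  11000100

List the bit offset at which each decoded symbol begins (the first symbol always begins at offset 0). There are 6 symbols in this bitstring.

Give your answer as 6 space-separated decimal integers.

Answer: 0 2 3 4 5 7

Derivation:
Bit 0: prefix='1' (no match yet)
Bit 1: prefix='11' -> emit 'm', reset
Bit 2: prefix='0' -> emit 'j', reset
Bit 3: prefix='0' -> emit 'j', reset
Bit 4: prefix='0' -> emit 'j', reset
Bit 5: prefix='1' (no match yet)
Bit 6: prefix='10' -> emit 'f', reset
Bit 7: prefix='0' -> emit 'j', reset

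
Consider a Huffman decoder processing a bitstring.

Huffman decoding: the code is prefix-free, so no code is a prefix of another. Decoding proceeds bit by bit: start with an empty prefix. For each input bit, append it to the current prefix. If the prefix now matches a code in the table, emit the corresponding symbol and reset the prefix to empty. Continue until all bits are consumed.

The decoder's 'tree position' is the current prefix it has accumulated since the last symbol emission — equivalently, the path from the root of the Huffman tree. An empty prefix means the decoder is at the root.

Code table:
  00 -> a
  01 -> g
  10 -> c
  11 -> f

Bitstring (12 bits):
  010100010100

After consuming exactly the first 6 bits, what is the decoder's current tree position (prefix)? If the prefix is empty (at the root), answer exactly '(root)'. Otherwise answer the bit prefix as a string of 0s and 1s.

Answer: (root)

Derivation:
Bit 0: prefix='0' (no match yet)
Bit 1: prefix='01' -> emit 'g', reset
Bit 2: prefix='0' (no match yet)
Bit 3: prefix='01' -> emit 'g', reset
Bit 4: prefix='0' (no match yet)
Bit 5: prefix='00' -> emit 'a', reset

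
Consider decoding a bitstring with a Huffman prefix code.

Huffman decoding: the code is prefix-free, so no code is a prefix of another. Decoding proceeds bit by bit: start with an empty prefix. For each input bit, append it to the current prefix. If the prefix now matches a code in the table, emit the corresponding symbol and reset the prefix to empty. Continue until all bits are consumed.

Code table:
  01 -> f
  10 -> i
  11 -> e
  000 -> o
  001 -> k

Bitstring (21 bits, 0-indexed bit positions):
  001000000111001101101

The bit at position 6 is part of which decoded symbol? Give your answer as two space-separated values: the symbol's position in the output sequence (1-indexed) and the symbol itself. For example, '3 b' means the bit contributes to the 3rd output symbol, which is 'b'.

Answer: 3 o

Derivation:
Bit 0: prefix='0' (no match yet)
Bit 1: prefix='00' (no match yet)
Bit 2: prefix='001' -> emit 'k', reset
Bit 3: prefix='0' (no match yet)
Bit 4: prefix='00' (no match yet)
Bit 5: prefix='000' -> emit 'o', reset
Bit 6: prefix='0' (no match yet)
Bit 7: prefix='00' (no match yet)
Bit 8: prefix='000' -> emit 'o', reset
Bit 9: prefix='1' (no match yet)
Bit 10: prefix='11' -> emit 'e', reset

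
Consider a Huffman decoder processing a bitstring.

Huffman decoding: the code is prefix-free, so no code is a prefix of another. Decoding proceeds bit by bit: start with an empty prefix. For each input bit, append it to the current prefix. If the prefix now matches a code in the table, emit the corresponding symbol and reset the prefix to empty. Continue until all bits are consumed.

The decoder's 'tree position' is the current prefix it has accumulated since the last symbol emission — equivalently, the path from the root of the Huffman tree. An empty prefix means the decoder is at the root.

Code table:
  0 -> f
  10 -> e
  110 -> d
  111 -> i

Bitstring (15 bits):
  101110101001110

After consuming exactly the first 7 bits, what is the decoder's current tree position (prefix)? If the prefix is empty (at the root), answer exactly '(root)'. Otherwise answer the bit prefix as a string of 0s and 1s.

Answer: 1

Derivation:
Bit 0: prefix='1' (no match yet)
Bit 1: prefix='10' -> emit 'e', reset
Bit 2: prefix='1' (no match yet)
Bit 3: prefix='11' (no match yet)
Bit 4: prefix='111' -> emit 'i', reset
Bit 5: prefix='0' -> emit 'f', reset
Bit 6: prefix='1' (no match yet)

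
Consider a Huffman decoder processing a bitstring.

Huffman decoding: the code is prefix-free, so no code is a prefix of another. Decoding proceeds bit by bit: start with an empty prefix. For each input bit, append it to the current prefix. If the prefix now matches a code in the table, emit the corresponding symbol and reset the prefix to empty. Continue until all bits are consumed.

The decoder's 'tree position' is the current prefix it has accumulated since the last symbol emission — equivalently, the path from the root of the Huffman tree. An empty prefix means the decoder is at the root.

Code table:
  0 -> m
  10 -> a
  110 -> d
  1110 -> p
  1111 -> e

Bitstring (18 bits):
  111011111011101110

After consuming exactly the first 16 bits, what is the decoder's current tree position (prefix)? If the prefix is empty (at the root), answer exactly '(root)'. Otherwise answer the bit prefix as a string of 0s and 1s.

Answer: 11

Derivation:
Bit 0: prefix='1' (no match yet)
Bit 1: prefix='11' (no match yet)
Bit 2: prefix='111' (no match yet)
Bit 3: prefix='1110' -> emit 'p', reset
Bit 4: prefix='1' (no match yet)
Bit 5: prefix='11' (no match yet)
Bit 6: prefix='111' (no match yet)
Bit 7: prefix='1111' -> emit 'e', reset
Bit 8: prefix='1' (no match yet)
Bit 9: prefix='10' -> emit 'a', reset
Bit 10: prefix='1' (no match yet)
Bit 11: prefix='11' (no match yet)
Bit 12: prefix='111' (no match yet)
Bit 13: prefix='1110' -> emit 'p', reset
Bit 14: prefix='1' (no match yet)
Bit 15: prefix='11' (no match yet)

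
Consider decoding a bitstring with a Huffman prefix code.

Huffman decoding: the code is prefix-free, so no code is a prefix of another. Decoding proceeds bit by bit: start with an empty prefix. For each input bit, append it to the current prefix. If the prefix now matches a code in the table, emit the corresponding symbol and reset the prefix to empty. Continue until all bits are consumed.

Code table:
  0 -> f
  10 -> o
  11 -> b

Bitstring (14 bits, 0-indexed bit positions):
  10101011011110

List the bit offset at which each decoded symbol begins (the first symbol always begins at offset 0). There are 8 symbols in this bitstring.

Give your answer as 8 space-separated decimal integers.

Bit 0: prefix='1' (no match yet)
Bit 1: prefix='10' -> emit 'o', reset
Bit 2: prefix='1' (no match yet)
Bit 3: prefix='10' -> emit 'o', reset
Bit 4: prefix='1' (no match yet)
Bit 5: prefix='10' -> emit 'o', reset
Bit 6: prefix='1' (no match yet)
Bit 7: prefix='11' -> emit 'b', reset
Bit 8: prefix='0' -> emit 'f', reset
Bit 9: prefix='1' (no match yet)
Bit 10: prefix='11' -> emit 'b', reset
Bit 11: prefix='1' (no match yet)
Bit 12: prefix='11' -> emit 'b', reset
Bit 13: prefix='0' -> emit 'f', reset

Answer: 0 2 4 6 8 9 11 13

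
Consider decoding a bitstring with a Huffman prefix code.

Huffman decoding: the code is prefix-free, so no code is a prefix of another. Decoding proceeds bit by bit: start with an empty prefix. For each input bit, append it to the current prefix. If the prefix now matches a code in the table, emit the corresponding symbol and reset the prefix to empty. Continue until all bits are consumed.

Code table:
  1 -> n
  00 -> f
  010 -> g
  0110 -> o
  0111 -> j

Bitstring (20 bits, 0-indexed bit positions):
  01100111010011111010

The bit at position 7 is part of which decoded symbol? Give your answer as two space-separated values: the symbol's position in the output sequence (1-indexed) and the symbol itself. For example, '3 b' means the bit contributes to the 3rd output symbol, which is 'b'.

Answer: 2 j

Derivation:
Bit 0: prefix='0' (no match yet)
Bit 1: prefix='01' (no match yet)
Bit 2: prefix='011' (no match yet)
Bit 3: prefix='0110' -> emit 'o', reset
Bit 4: prefix='0' (no match yet)
Bit 5: prefix='01' (no match yet)
Bit 6: prefix='011' (no match yet)
Bit 7: prefix='0111' -> emit 'j', reset
Bit 8: prefix='0' (no match yet)
Bit 9: prefix='01' (no match yet)
Bit 10: prefix='010' -> emit 'g', reset
Bit 11: prefix='0' (no match yet)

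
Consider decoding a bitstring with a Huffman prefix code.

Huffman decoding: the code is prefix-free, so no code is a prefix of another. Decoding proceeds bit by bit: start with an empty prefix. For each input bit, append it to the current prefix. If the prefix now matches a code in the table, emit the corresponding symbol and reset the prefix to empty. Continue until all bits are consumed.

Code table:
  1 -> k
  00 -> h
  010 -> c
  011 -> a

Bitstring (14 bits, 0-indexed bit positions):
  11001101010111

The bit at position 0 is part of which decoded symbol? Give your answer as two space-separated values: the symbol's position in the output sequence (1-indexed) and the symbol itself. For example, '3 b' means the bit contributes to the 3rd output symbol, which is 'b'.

Bit 0: prefix='1' -> emit 'k', reset
Bit 1: prefix='1' -> emit 'k', reset
Bit 2: prefix='0' (no match yet)
Bit 3: prefix='00' -> emit 'h', reset
Bit 4: prefix='1' -> emit 'k', reset

Answer: 1 k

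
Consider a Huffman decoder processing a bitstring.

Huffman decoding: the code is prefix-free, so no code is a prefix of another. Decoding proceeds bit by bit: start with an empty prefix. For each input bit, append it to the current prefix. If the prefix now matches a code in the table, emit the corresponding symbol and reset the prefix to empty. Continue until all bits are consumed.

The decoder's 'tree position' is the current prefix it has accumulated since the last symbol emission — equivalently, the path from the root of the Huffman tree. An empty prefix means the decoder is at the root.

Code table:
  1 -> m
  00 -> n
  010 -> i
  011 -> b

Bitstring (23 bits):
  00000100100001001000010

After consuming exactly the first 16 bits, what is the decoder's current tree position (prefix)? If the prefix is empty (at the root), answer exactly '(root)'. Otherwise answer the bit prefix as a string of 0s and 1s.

Bit 0: prefix='0' (no match yet)
Bit 1: prefix='00' -> emit 'n', reset
Bit 2: prefix='0' (no match yet)
Bit 3: prefix='00' -> emit 'n', reset
Bit 4: prefix='0' (no match yet)
Bit 5: prefix='01' (no match yet)
Bit 6: prefix='010' -> emit 'i', reset
Bit 7: prefix='0' (no match yet)
Bit 8: prefix='01' (no match yet)
Bit 9: prefix='010' -> emit 'i', reset
Bit 10: prefix='0' (no match yet)
Bit 11: prefix='00' -> emit 'n', reset
Bit 12: prefix='0' (no match yet)
Bit 13: prefix='01' (no match yet)
Bit 14: prefix='010' -> emit 'i', reset
Bit 15: prefix='0' (no match yet)

Answer: 0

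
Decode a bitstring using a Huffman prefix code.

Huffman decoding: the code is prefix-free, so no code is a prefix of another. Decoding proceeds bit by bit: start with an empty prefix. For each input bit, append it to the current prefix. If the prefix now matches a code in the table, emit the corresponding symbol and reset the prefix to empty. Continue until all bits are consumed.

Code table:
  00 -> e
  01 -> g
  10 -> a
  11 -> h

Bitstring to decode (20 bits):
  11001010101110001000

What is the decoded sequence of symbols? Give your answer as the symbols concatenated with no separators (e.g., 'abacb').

Answer: heaaahaeae

Derivation:
Bit 0: prefix='1' (no match yet)
Bit 1: prefix='11' -> emit 'h', reset
Bit 2: prefix='0' (no match yet)
Bit 3: prefix='00' -> emit 'e', reset
Bit 4: prefix='1' (no match yet)
Bit 5: prefix='10' -> emit 'a', reset
Bit 6: prefix='1' (no match yet)
Bit 7: prefix='10' -> emit 'a', reset
Bit 8: prefix='1' (no match yet)
Bit 9: prefix='10' -> emit 'a', reset
Bit 10: prefix='1' (no match yet)
Bit 11: prefix='11' -> emit 'h', reset
Bit 12: prefix='1' (no match yet)
Bit 13: prefix='10' -> emit 'a', reset
Bit 14: prefix='0' (no match yet)
Bit 15: prefix='00' -> emit 'e', reset
Bit 16: prefix='1' (no match yet)
Bit 17: prefix='10' -> emit 'a', reset
Bit 18: prefix='0' (no match yet)
Bit 19: prefix='00' -> emit 'e', reset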